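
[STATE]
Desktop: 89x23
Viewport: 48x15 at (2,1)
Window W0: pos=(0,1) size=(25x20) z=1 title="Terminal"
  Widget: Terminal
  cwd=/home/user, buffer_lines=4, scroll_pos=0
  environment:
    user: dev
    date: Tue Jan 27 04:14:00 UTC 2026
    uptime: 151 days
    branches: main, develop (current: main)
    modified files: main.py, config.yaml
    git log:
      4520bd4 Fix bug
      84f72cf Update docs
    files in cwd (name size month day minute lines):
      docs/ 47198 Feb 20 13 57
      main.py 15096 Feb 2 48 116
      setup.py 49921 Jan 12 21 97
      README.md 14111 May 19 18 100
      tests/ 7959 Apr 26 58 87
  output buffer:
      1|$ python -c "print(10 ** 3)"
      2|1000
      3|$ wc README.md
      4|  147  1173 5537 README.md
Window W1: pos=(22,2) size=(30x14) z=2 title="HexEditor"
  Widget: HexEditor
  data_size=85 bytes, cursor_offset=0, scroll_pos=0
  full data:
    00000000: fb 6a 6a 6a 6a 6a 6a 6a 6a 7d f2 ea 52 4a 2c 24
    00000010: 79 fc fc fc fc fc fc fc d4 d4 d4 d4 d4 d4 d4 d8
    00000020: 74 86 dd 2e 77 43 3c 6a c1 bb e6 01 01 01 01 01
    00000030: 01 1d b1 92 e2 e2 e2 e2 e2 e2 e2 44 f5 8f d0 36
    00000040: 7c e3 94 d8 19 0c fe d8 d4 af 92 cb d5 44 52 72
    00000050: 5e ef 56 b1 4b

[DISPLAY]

━━━━━━━━━━━━━━━━━━━━━━┓                         
Terminal            ┏━━━━━━━━━━━━━━━━━━━━━━━━━━━
────────────────────┃ HexEditor                 
 python -c "print(10┠───────────────────────────
000                 ┃00000000  FB 6a 6a 6a 6a 6a
 wc README.md       ┃00000010  79 fc fc fc fc fc
 147  1173 5537 READ┃00000020  74 86 dd 2e 77 43
 █                  ┃00000030  01 1d b1 92 e2 e2
                    ┃00000040  7c e3 94 d8 19 0c
                    ┃00000050  5e ef 56 b1 4b   
                    ┃                           
                    ┃                           
                    ┃                           
                    ┃                           
                    ┗━━━━━━━━━━━━━━━━━━━━━━━━━━━


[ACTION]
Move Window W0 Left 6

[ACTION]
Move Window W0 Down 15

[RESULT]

                                                
                    ┏━━━━━━━━━━━━━━━━━━━━━━━━━━━
━━━━━━━━━━━━━━━━━━━━┃ HexEditor                 
Terminal            ┠───────────────────────────
────────────────────┃00000000  FB 6a 6a 6a 6a 6a
 python -c "print(10┃00000010  79 fc fc fc fc fc
000                 ┃00000020  74 86 dd 2e 77 43
 wc README.md       ┃00000030  01 1d b1 92 e2 e2
 147  1173 5537 READ┃00000040  7c e3 94 d8 19 0c
 █                  ┃00000050  5e ef 56 b1 4b   
                    ┃                           
                    ┃                           
                    ┃                           
                    ┃                           
                    ┗━━━━━━━━━━━━━━━━━━━━━━━━━━━


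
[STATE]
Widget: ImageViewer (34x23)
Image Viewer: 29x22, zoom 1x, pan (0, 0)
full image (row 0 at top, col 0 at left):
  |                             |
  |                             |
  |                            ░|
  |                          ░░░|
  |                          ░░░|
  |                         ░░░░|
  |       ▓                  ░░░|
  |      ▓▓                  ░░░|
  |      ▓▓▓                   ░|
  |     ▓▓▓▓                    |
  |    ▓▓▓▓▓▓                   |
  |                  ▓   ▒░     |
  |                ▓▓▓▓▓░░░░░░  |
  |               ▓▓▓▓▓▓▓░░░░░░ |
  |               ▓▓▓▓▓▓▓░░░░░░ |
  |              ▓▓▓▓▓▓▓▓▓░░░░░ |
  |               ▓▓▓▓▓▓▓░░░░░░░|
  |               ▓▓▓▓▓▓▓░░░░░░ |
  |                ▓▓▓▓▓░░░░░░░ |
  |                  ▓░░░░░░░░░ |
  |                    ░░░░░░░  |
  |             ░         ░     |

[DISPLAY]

                                  
                                  
                            ░     
                          ░░░     
                          ░░░     
                         ░░░░     
       ▓                  ░░░     
      ▓▓                  ░░░     
      ▓▓▓                   ░     
     ▓▓▓▓                         
    ▓▓▓▓▓▓                        
                  ▓   ▒░          
                ▓▓▓▓▓░░░░░░       
               ▓▓▓▓▓▓▓░░░░░░      
               ▓▓▓▓▓▓▓░░░░░░      
              ▓▓▓▓▓▓▓▓▓░░░░░      
               ▓▓▓▓▓▓▓░░░░░░░     
               ▓▓▓▓▓▓▓░░░░░░      
                ▓▓▓▓▓░░░░░░░      
                  ▓░░░░░░░░░      
                    ░░░░░░░       
             ░         ░          
                                  


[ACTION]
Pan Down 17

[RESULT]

               ▓▓▓▓▓▓▓░░░░░░      
                ▓▓▓▓▓░░░░░░░      
                  ▓░░░░░░░░░      
                    ░░░░░░░       
             ░         ░          
                                  
                                  
                                  
                                  
                                  
                                  
                                  
                                  
                                  
                                  
                                  
                                  
                                  
                                  
                                  
                                  
                                  
                                  


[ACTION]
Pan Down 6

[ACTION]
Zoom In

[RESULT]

                                  
                                ▓▓
                                ▓▓
                              ▓▓▓▓
                              ▓▓▓▓
                              ▓▓▓▓
                              ▓▓▓▓
                            ▓▓▓▓▓▓
                            ▓▓▓▓▓▓
                              ▓▓▓▓
                              ▓▓▓▓
                              ▓▓▓▓
                              ▓▓▓▓
                                ▓▓
                                ▓▓
                                  
                                  
                                  
                                  
                          ░░      
                          ░░      
                                  
                                  


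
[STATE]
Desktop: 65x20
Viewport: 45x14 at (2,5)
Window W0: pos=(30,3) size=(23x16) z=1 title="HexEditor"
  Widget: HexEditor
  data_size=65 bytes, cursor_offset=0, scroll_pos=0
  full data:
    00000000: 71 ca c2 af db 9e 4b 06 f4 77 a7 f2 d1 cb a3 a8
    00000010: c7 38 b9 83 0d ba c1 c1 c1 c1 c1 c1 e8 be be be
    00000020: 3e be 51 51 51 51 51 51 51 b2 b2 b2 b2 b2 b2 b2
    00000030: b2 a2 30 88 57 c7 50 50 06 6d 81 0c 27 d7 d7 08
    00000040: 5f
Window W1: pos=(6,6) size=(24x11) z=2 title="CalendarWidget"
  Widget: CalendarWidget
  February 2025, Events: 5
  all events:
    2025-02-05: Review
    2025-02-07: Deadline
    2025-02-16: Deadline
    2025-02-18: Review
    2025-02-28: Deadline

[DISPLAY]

                            ┠────────────────
    ┏━━━━━━━━━━━━━━━━━━━━━━┓┃00000000  71 ca 
    ┃ CalendarWidget       ┃┃00000010  c7 38 
    ┠──────────────────────┨┃00000020  3e be 
    ┃    February 2025     ┃┃00000030  b2 a2 
    ┃Mo Tu We Th Fr Sa Su  ┃┃00000040  5f    
    ┃                1  2  ┃┃                
    ┃ 3  4  5*  6  7*  8  9┃┃                
    ┃10 11 12 13 14 15 16* ┃┃                
    ┃17 18* 19 20 21 22 23 ┃┃                
    ┃24 25 26 27 28*       ┃┃                
    ┗━━━━━━━━━━━━━━━━━━━━━━┛┃                
                            ┃                
                            ┗━━━━━━━━━━━━━━━━


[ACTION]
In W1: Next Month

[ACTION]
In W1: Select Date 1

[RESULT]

                            ┠────────────────
    ┏━━━━━━━━━━━━━━━━━━━━━━┓┃00000000  71 ca 
    ┃ CalendarWidget       ┃┃00000010  c7 38 
    ┠──────────────────────┨┃00000020  3e be 
    ┃      March 2025      ┃┃00000030  b2 a2 
    ┃Mo Tu We Th Fr Sa Su  ┃┃00000040  5f    
    ┃               [ 1]  2┃┃                
    ┃ 3  4  5  6  7  8  9  ┃┃                
    ┃10 11 12 13 14 15 16  ┃┃                
    ┃17 18 19 20 21 22 23  ┃┃                
    ┃24 25 26 27 28 29 30  ┃┃                
    ┗━━━━━━━━━━━━━━━━━━━━━━┛┃                
                            ┃                
                            ┗━━━━━━━━━━━━━━━━


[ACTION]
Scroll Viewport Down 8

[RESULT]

    ┏━━━━━━━━━━━━━━━━━━━━━━┓┃00000000  71 ca 
    ┃ CalendarWidget       ┃┃00000010  c7 38 
    ┠──────────────────────┨┃00000020  3e be 
    ┃      March 2025      ┃┃00000030  b2 a2 
    ┃Mo Tu We Th Fr Sa Su  ┃┃00000040  5f    
    ┃               [ 1]  2┃┃                
    ┃ 3  4  5  6  7  8  9  ┃┃                
    ┃10 11 12 13 14 15 16  ┃┃                
    ┃17 18 19 20 21 22 23  ┃┃                
    ┃24 25 26 27 28 29 30  ┃┃                
    ┗━━━━━━━━━━━━━━━━━━━━━━┛┃                
                            ┃                
                            ┗━━━━━━━━━━━━━━━━
                                             


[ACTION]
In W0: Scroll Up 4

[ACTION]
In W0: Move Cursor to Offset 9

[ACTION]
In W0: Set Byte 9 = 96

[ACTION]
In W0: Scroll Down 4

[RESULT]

    ┏━━━━━━━━━━━━━━━━━━━━━━┓┃00000040  5f    
    ┃ CalendarWidget       ┃┃                
    ┠──────────────────────┨┃                
    ┃      March 2025      ┃┃                
    ┃Mo Tu We Th Fr Sa Su  ┃┃                
    ┃               [ 1]  2┃┃                
    ┃ 3  4  5  6  7  8  9  ┃┃                
    ┃10 11 12 13 14 15 16  ┃┃                
    ┃17 18 19 20 21 22 23  ┃┃                
    ┃24 25 26 27 28 29 30  ┃┃                
    ┗━━━━━━━━━━━━━━━━━━━━━━┛┃                
                            ┃                
                            ┗━━━━━━━━━━━━━━━━
                                             


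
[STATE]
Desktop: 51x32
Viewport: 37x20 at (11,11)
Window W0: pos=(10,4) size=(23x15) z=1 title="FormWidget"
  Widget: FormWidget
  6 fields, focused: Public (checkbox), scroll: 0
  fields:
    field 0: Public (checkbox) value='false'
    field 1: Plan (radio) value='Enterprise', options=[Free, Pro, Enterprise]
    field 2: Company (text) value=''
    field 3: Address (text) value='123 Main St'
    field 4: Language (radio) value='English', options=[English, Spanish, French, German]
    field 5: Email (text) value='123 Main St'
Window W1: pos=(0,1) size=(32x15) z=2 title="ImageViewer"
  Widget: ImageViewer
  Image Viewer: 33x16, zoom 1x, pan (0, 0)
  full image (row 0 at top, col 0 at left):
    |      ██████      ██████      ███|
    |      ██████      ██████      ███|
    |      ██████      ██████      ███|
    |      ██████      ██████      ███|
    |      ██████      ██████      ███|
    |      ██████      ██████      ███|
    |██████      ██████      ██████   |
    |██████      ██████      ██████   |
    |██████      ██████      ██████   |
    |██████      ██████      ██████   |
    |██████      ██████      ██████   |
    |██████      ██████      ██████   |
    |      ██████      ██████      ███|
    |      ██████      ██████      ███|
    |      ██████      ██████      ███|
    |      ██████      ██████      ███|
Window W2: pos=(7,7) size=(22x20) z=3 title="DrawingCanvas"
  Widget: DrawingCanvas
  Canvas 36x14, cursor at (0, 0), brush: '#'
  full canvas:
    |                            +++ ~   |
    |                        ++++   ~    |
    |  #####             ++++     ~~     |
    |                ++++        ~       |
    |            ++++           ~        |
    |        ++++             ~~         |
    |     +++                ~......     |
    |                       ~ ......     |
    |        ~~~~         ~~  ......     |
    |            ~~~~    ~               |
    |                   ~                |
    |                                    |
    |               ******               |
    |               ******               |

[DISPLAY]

                 ┃██┃┃               
####             ┃██┃┃               
             ++++┃██┃┃               
         ++++    ┃██┃┃               
     ++++        ┃━━┛┃               
  +++            ┃   ┃               
                 ┃   ┃               
     ~~~~        ┃━━━┛               
         ~~~~    ┃                   
                ~┃                   
                 ┃                   
            *****┃                   
            *****┃                   
                 ┃                   
                 ┃                   
━━━━━━━━━━━━━━━━━┛                   
                                     
                                     
                                     
                                     


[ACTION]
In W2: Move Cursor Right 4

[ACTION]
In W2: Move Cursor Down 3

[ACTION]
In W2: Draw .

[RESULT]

                 ┃██┃┃               
####             ┃██┃┃               
 .           ++++┃██┃┃               
         ++++    ┃██┃┃               
     ++++        ┃━━┛┃               
  +++            ┃   ┃               
                 ┃   ┃               
     ~~~~        ┃━━━┛               
         ~~~~    ┃                   
                ~┃                   
                 ┃                   
            *****┃                   
            *****┃                   
                 ┃                   
                 ┃                   
━━━━━━━━━━━━━━━━━┛                   
                                     
                                     
                                     
                                     


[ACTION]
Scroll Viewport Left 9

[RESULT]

█████┃                    ┃██┃┃      
█████┃  #####             ┃██┃┃      
█████┃    .           ++++┃██┃┃      
█████┃            ++++    ┃██┃┃      
━━━━━┃        ++++        ┃━━┛┃      
     ┃     +++            ┃   ┃      
     ┃                    ┃   ┃      
     ┃        ~~~~        ┃━━━┛      
     ┃            ~~~~    ┃          
     ┃                   ~┃          
     ┃                    ┃          
     ┃               *****┃          
     ┃               *****┃          
     ┃                    ┃          
     ┃                    ┃          
     ┗━━━━━━━━━━━━━━━━━━━━┛          
                                     
                                     
                                     
                                     


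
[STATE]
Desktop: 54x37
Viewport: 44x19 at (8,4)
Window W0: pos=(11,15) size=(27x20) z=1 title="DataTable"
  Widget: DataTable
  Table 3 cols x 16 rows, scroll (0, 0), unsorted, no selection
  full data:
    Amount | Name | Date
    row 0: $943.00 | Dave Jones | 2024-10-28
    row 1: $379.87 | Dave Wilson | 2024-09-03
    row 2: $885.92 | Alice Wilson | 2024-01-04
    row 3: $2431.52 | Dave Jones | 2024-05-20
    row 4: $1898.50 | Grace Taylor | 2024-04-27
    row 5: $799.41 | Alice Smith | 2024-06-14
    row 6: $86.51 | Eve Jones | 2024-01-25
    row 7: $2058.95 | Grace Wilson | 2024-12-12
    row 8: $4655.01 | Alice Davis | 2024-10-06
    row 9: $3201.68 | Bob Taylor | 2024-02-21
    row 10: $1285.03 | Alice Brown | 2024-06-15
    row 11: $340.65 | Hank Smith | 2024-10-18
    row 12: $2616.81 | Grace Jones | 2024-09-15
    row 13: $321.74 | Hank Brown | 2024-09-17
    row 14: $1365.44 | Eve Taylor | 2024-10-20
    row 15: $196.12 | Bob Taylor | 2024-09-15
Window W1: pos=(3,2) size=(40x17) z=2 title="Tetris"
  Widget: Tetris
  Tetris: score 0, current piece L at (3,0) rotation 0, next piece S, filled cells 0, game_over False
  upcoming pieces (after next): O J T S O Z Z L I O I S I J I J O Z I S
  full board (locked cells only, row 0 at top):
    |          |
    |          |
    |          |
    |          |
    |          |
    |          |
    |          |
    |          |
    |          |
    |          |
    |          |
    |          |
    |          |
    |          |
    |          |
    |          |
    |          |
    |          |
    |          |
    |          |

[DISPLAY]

──────────────────────────────────┨         
      │Next:                      ┃         
      │ ░░                        ┃         
      │░░                         ┃         
      │                           ┃         
      │                           ┃         
      │                           ┃         
      │Score:                     ┃         
      │0                          ┃         
      │                           ┃         
      │                           ┃         
      │                           ┃         
      │                           ┃         
      │                           ┃         
━━━━━━━━━━━━━━━━━━━━━━━━━━━━━━━━━━┛         
   ┃────────┼────────────┼───┃              
   ┃$943.00 │Dave Jones  │202┃              
   ┃$379.87 │Dave Wilson │202┃              
   ┃$885.92 │Alice Wilson│202┃              


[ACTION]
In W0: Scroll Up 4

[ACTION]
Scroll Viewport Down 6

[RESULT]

      │                           ┃         
      │Score:                     ┃         
      │0                          ┃         
      │                           ┃         
      │                           ┃         
      │                           ┃         
      │                           ┃         
      │                           ┃         
━━━━━━━━━━━━━━━━━━━━━━━━━━━━━━━━━━┛         
   ┃────────┼────────────┼───┃              
   ┃$943.00 │Dave Jones  │202┃              
   ┃$379.87 │Dave Wilson │202┃              
   ┃$885.92 │Alice Wilson│202┃              
   ┃$2431.52│Dave Jones  │202┃              
   ┃$1898.50│Grace Taylor│202┃              
   ┃$799.41 │Alice Smith │202┃              
   ┃$86.51  │Eve Jones   │202┃              
   ┃$2058.95│Grace Wilson│202┃              
   ┃$4655.01│Alice Davis │202┃              


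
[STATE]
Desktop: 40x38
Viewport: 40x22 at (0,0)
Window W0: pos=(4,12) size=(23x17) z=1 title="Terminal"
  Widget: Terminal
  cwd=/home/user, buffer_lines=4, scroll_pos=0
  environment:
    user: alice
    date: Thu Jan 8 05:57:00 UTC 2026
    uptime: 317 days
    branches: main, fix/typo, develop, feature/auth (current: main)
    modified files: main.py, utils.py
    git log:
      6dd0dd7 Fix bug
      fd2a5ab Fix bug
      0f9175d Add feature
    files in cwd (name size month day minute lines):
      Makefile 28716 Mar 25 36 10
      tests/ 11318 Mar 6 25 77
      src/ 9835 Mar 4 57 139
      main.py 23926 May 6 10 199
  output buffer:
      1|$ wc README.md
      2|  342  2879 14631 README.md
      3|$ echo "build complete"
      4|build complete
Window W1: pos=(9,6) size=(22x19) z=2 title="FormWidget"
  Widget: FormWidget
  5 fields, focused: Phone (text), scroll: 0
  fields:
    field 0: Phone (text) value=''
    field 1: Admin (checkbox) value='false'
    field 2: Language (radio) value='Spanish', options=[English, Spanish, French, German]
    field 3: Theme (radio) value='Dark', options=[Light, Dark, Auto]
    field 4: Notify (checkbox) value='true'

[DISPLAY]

                                        
                                        
                                        
                                        
                                        
                                        
         ┏━━━━━━━━━━━━━━━━━━━━┓         
         ┃ FormWidget         ┃         
         ┠────────────────────┨         
         ┃> Phone:      [    ]┃         
         ┃  Admin:      [ ]   ┃         
         ┃  Language:   ( ) En┃         
    ┏━━━━┃  Theme:      ( ) Li┃         
    ┃ Ter┃  Notify:     [x]   ┃         
    ┠────┃                    ┃         
    ┃$ wc┃                    ┃         
    ┃  34┃                    ┃         
    ┃$ ec┃                    ┃         
    ┃buil┃                    ┃         
    ┃$ █ ┃                    ┃         
    ┃    ┃                    ┃         
    ┃    ┃                    ┃         


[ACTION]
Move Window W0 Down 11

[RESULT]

                                        
                                        
                                        
                                        
                                        
                                        
         ┏━━━━━━━━━━━━━━━━━━━━┓         
         ┃ FormWidget         ┃         
         ┠────────────────────┨         
         ┃> Phone:      [    ]┃         
         ┃  Admin:      [ ]   ┃         
         ┃  Language:   ( ) En┃         
         ┃  Theme:      ( ) Li┃         
         ┃  Notify:     [x]   ┃         
         ┃                    ┃         
         ┃                    ┃         
         ┃                    ┃         
         ┃                    ┃         
         ┃                    ┃         
         ┃                    ┃         
         ┃                    ┃         
    ┏━━━━┃                    ┃         


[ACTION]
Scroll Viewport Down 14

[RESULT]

         ┃                    ┃         
         ┃                    ┃         
         ┃                    ┃         
         ┃                    ┃         
         ┃                    ┃         
         ┃                    ┃         
         ┃                    ┃         
    ┏━━━━┃                    ┃         
    ┃ Ter┃                    ┃         
    ┠────┃                    ┃         
    ┃$ wc┗━━━━━━━━━━━━━━━━━━━━┛         
    ┃  342  2879 14631 REA┃             
    ┃$ echo "build complet┃             
    ┃build complete       ┃             
    ┃$ █                  ┃             
    ┃                     ┃             
    ┃                     ┃             
    ┃                     ┃             
    ┃                     ┃             
    ┃                     ┃             
    ┃                     ┃             
    ┃                     ┃             


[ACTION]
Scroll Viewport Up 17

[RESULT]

                                        
                                        
                                        
                                        
                                        
                                        
         ┏━━━━━━━━━━━━━━━━━━━━┓         
         ┃ FormWidget         ┃         
         ┠────────────────────┨         
         ┃> Phone:      [    ]┃         
         ┃  Admin:      [ ]   ┃         
         ┃  Language:   ( ) En┃         
         ┃  Theme:      ( ) Li┃         
         ┃  Notify:     [x]   ┃         
         ┃                    ┃         
         ┃                    ┃         
         ┃                    ┃         
         ┃                    ┃         
         ┃                    ┃         
         ┃                    ┃         
         ┃                    ┃         
    ┏━━━━┃                    ┃         


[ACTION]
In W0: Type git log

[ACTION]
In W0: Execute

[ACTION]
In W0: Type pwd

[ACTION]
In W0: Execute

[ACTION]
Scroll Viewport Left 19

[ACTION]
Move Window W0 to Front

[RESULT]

                                        
                                        
                                        
                                        
                                        
                                        
         ┏━━━━━━━━━━━━━━━━━━━━┓         
         ┃ FormWidget         ┃         
         ┠────────────────────┨         
         ┃> Phone:      [    ]┃         
         ┃  Admin:      [ ]   ┃         
         ┃  Language:   ( ) En┃         
         ┃  Theme:      ( ) Li┃         
         ┃  Notify:     [x]   ┃         
         ┃                    ┃         
         ┃                    ┃         
         ┃                    ┃         
         ┃                    ┃         
         ┃                    ┃         
         ┃                    ┃         
         ┃                    ┃         
    ┏━━━━━━━━━━━━━━━━━━━━━┓   ┃         


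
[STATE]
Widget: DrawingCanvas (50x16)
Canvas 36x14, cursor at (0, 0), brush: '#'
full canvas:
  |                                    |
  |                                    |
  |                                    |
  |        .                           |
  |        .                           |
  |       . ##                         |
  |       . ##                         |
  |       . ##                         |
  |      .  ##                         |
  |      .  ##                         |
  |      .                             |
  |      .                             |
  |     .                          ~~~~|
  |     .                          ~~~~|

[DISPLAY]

+                                                 
                                                  
                                                  
        .                                         
        .                                         
       . ##                                       
       . ##                                       
       . ##                                       
      .  ##                                       
      .  ##                                       
      .                                           
      .                                           
     .                          ~~~~              
     .                          ~~~~              
                                                  
                                                  


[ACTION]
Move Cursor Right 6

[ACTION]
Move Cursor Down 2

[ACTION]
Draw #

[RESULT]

                                                  
                                                  
      #                                           
        .                                         
        .                                         
       . ##                                       
       . ##                                       
       . ##                                       
      .  ##                                       
      .  ##                                       
      .                                           
      .                                           
     .                          ~~~~              
     .                          ~~~~              
                                                  
                                                  


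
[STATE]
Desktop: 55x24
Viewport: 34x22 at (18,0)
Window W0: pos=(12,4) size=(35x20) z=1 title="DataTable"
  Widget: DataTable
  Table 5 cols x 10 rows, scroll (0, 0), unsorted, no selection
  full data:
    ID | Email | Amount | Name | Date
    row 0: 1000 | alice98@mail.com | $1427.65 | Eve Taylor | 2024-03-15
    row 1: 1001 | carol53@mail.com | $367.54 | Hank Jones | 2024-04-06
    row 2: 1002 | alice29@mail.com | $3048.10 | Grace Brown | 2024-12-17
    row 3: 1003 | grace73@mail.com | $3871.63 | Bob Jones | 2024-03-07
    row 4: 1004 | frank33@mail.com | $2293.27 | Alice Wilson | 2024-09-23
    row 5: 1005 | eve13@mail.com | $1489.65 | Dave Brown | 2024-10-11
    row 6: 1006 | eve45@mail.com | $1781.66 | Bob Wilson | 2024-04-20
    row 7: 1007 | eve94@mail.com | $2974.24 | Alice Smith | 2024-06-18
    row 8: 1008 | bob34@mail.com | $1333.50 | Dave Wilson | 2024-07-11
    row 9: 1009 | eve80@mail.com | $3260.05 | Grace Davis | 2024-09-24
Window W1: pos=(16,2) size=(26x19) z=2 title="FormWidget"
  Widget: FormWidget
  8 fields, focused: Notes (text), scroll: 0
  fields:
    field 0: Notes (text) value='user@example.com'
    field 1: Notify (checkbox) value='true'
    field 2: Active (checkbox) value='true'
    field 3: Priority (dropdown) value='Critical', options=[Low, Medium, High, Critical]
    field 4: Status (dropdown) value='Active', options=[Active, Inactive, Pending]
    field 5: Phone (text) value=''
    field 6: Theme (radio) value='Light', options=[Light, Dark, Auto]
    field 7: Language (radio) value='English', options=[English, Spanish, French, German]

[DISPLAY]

                                  
                                  
━━━━━━━━━━━━━━━━━━━━━━━┓          
FormWidget             ┃          
───────────────────────┨━━━━┓     
 Notes:      [user@exa]┃    ┃     
 Notify:     [x]       ┃────┨     
 Active:     [x]       ┃ │Na┃     
 Priority:   [Critica▼]┃─┼──┃     
 Status:     [Active ▼]┃5│Ev┃     
 Phone:      [        ]┃ │Ha┃     
 Theme:      (●) Light ┃0│Gr┃     
 Language:   (●) Englis┃3│Bo┃     
                       ┃7│Al┃     
                       ┃5│Da┃     
                       ┃6│Bo┃     
                       ┃4│Al┃     
                       ┃0│Da┃     
                       ┃5│Gr┃     
                       ┃    ┃     
━━━━━━━━━━━━━━━━━━━━━━━┛    ┃     
                            ┃     


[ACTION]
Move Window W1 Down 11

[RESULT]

                                  
                                  
                                  
                                  
━━━━━━━━━━━━━━━━━━━━━━━━━━━━┓     
━━━━━━━━━━━━━━━━━━━━━━━┓    ┃     
FormWidget             ┃────┨     
───────────────────────┨ │Na┃     
 Notes:      [user@exa]┃─┼──┃     
 Notify:     [x]       ┃5│Ev┃     
 Active:     [x]       ┃ │Ha┃     
 Priority:   [Critica▼]┃0│Gr┃     
 Status:     [Active ▼]┃3│Bo┃     
 Phone:      [        ]┃7│Al┃     
 Theme:      (●) Light ┃5│Da┃     
 Language:   (●) Englis┃6│Bo┃     
                       ┃4│Al┃     
                       ┃0│Da┃     
                       ┃5│Gr┃     
                       ┃    ┃     
                       ┃    ┃     
                       ┃    ┃     


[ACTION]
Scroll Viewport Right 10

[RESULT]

                                  
                                  
                                  
                                  
━━━━━━━━━━━━━━━━━━━━━━━━━┓        
━━━━━━━━━━━━━━━━━━━━┓    ┃        
mWidget             ┃────┨        
────────────────────┨ │Na┃        
tes:      [user@exa]┃─┼──┃        
tify:     [x]       ┃5│Ev┃        
tive:     [x]       ┃ │Ha┃        
iority:   [Critica▼]┃0│Gr┃        
atus:     [Active ▼]┃3│Bo┃        
one:      [        ]┃7│Al┃        
eme:      (●) Light ┃5│Da┃        
nguage:   (●) Englis┃6│Bo┃        
                    ┃4│Al┃        
                    ┃0│Da┃        
                    ┃5│Gr┃        
                    ┃    ┃        
                    ┃    ┃        
                    ┃    ┃        


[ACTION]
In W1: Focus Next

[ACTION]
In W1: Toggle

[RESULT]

                                  
                                  
                                  
                                  
━━━━━━━━━━━━━━━━━━━━━━━━━┓        
━━━━━━━━━━━━━━━━━━━━┓    ┃        
mWidget             ┃────┨        
────────────────────┨ │Na┃        
tes:      [user@exa]┃─┼──┃        
tify:     [ ]       ┃5│Ev┃        
tive:     [x]       ┃ │Ha┃        
iority:   [Critica▼]┃0│Gr┃        
atus:     [Active ▼]┃3│Bo┃        
one:      [        ]┃7│Al┃        
eme:      (●) Light ┃5│Da┃        
nguage:   (●) Englis┃6│Bo┃        
                    ┃4│Al┃        
                    ┃0│Da┃        
                    ┃5│Gr┃        
                    ┃    ┃        
                    ┃    ┃        
                    ┃    ┃        


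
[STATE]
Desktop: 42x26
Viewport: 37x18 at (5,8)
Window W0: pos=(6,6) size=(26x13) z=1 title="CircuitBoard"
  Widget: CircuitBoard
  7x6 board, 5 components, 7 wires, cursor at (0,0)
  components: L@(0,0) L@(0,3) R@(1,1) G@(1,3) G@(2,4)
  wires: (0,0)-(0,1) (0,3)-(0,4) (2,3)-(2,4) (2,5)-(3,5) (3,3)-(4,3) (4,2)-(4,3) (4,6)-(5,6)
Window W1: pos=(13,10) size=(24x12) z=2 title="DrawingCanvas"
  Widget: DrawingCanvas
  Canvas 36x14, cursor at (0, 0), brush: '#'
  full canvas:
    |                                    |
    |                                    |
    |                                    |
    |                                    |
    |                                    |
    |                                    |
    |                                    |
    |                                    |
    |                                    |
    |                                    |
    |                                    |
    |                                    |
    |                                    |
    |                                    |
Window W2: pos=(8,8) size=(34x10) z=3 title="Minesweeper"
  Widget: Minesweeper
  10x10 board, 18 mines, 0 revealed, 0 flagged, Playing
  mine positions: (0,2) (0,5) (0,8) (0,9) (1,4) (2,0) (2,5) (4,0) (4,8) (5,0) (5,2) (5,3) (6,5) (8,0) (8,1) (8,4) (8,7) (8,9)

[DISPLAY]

 ┠─┏━━━━━━━━━━━━━━━━━━━━━━━━━━━━━━━━┓
 ┃ ┃ Minesweeper                    ┃
 ┃0┠────────────────────────────────┨
 ┃ ┃■■■■■■■■■■                      ┃
 ┃1┃■■■■■■■■■■                      ┃
 ┃ ┃■■■■■■■■■■                      ┃
 ┃2┃■■■■■■■■■■                      ┃
 ┃ ┃■■■■■■■■■■                      ┃
 ┃3┃■■■■■■■■■■                      ┃
 ┃ ┗━━━━━━━━━━━━━━━━━━━━━━━━━━━━━━━━┛
 ┗━━━━━━┃                      ┃     
        ┃                      ┃     
        ┃                      ┃     
        ┗━━━━━━━━━━━━━━━━━━━━━━┛     
                                     
                                     
                                     
                                     


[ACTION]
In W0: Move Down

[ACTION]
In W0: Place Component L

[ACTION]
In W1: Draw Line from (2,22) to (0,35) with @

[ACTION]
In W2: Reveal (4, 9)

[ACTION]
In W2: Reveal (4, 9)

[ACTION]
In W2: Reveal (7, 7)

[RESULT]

 ┠─┏━━━━━━━━━━━━━━━━━━━━━━━━━━━━━━━━┓
 ┃ ┃ Minesweeper                    ┃
 ┃0┠────────────────────────────────┨
 ┃ ┃■■■■■■■■■■                      ┃
 ┃1┃■■■■■■■■■■                      ┃
 ┃ ┃■■■■■■■■■■                      ┃
 ┃2┃■■■■■■■■■■                      ┃
 ┃ ┃■■■■■■■■■1                      ┃
 ┃3┃■■■■■■■■■■                      ┃
 ┃ ┗━━━━━━━━━━━━━━━━━━━━━━━━━━━━━━━━┛
 ┗━━━━━━┃                      ┃     
        ┃                      ┃     
        ┃                      ┃     
        ┗━━━━━━━━━━━━━━━━━━━━━━┛     
                                     
                                     
                                     
                                     


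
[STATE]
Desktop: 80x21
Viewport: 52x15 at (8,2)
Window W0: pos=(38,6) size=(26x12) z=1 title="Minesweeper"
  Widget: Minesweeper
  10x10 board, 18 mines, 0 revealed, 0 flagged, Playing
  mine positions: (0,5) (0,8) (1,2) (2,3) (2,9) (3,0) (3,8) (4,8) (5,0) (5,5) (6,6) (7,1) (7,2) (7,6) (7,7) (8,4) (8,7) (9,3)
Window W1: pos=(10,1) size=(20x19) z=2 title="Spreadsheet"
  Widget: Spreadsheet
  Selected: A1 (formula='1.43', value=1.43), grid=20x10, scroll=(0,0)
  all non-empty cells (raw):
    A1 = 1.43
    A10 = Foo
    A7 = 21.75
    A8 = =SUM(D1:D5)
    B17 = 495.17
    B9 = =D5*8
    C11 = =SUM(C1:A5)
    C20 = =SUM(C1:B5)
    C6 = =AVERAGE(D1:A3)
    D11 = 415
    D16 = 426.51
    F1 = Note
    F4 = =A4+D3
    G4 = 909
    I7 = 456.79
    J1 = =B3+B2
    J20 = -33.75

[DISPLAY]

  ┃ Spreadsheet      ┃                              
  ┠──────────────────┨                              
  ┃A1: 1.43          ┃                              
  ┃       A       B  ┃                              
  ┃------------------┃        ┏━━━━━━━━━━━━━━━━━━━━━
  ┃  1   [1.43]      ┃        ┃ Minesweeper         
  ┃  2        0      ┃        ┠─────────────────────
  ┃  3        0      ┃        ┃■■■■■■■■■■           
  ┃  4        0      ┃        ┃■■■■■■■■■■           
  ┃  5        0      ┃        ┃■■■■■■■■■■           
  ┃  6        0      ┃        ┃■■■■■■■■■■           
  ┃  7    21.75      ┃        ┃■■■■■■■■■■           
  ┃  8        0      ┃        ┃■■■■■■■■■■           
  ┃  9        0      ┃        ┃■■■■■■■■■■           
  ┃ 10 Foo           ┃        ┃■■■■■■■■■■           


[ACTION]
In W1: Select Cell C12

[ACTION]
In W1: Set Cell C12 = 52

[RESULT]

  ┃ Spreadsheet      ┃                              
  ┠──────────────────┨                              
  ┃C12: 52           ┃                              
  ┃       A       B  ┃                              
  ┃------------------┃        ┏━━━━━━━━━━━━━━━━━━━━━
  ┃  1     1.43      ┃        ┃ Minesweeper         
  ┃  2        0      ┃        ┠─────────────────────
  ┃  3        0      ┃        ┃■■■■■■■■■■           
  ┃  4        0      ┃        ┃■■■■■■■■■■           
  ┃  5        0      ┃        ┃■■■■■■■■■■           
  ┃  6        0      ┃        ┃■■■■■■■■■■           
  ┃  7    21.75      ┃        ┃■■■■■■■■■■           
  ┃  8        0      ┃        ┃■■■■■■■■■■           
  ┃  9        0      ┃        ┃■■■■■■■■■■           
  ┃ 10 Foo           ┃        ┃■■■■■■■■■■           


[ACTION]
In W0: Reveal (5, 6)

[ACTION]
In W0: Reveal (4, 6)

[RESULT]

  ┃ Spreadsheet      ┃                              
  ┠──────────────────┨                              
  ┃C12: 52           ┃                              
  ┃       A       B  ┃                              
  ┃------------------┃        ┏━━━━━━━━━━━━━━━━━━━━━
  ┃  1     1.43      ┃        ┃ Minesweeper         
  ┃  2        0      ┃        ┠─────────────────────
  ┃  3        0      ┃        ┃■■■■■■■■■■           
  ┃  4        0      ┃        ┃■■■■■■■■■■           
  ┃  5        0      ┃        ┃■■■■■■■■■■           
  ┃  6        0      ┃        ┃■■■■■■■■■■           
  ┃  7    21.75      ┃        ┃■■■■■■1■■■           
  ┃  8        0      ┃        ┃■■■■■■2■■■           
  ┃  9        0      ┃        ┃■■■■■■■■■■           
  ┃ 10 Foo           ┃        ┃■■■■■■■■■■           
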